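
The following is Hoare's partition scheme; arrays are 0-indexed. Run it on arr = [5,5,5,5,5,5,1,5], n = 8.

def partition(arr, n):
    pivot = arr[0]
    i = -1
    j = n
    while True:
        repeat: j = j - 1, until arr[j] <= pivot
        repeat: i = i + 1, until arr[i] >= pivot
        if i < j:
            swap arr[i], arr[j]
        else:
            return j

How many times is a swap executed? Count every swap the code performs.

pivot=5
j stops at 7 (5), i stops at 0 (5); swap ⇒ [5,5,5,5,5,5,1,5]
j stops at 6 (1), i stops at 1 (5); swap ⇒ [5,1,5,5,5,5,5,5]
j stops at 5 (5), i stops at 2 (5); swap ⇒ [5,1,5,5,5,5,5,5]
j stops at 4 (5), i stops at 3 (5); swap ⇒ [5,1,5,5,5,5,5,5]
j stops at 3, i stops at 4; i≥j ⇒ return 3. arr=[5,1,5,5,5,5,5,5]

4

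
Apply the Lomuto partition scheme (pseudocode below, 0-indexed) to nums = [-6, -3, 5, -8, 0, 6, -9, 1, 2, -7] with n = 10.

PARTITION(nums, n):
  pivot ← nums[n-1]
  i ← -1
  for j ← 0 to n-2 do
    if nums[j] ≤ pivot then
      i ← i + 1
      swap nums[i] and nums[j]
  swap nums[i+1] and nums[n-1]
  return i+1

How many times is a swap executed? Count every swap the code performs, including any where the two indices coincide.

pivot=-7, i=-1
j=0: -6>-7, skip
j=1: -3>-7, skip
j=2: 5>-7, skip
j=3: -8≤-7, i=0, swap(0,3) ⇒ [-8, -3, 5, -6, 0, 6, -9, 1, 2, -7]
j=4: 0>-7, skip
j=5: 6>-7, skip
j=6: -9≤-7, i=1, swap(1,6) ⇒ [-8, -9, 5, -6, 0, 6, -3, 1, 2, -7]
j=7: 1>-7, skip
j=8: 2>-7, skip
swap(2,9) ⇒ [-8, -9, -7, -6, 0, 6, -3, 1, 2, 5]; return 2

3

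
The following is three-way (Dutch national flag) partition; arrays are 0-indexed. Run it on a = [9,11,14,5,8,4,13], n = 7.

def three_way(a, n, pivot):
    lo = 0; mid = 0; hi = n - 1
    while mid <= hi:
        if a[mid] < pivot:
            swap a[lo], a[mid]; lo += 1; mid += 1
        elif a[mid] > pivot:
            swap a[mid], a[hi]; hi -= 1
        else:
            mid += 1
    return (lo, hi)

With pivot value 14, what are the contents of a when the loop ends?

pivot = 14; lo=0, mid=0, hi=6
a[mid]=9<14: swap a[0],a[0]; lo=1,mid=1 → [9,11,14,5,8,4,13]
a[mid]=11<14: swap a[1],a[1]; lo=2,mid=2 → [9,11,14,5,8,4,13]
a[mid]=14=14: mid=3
a[mid]=5<14: swap a[2],a[3]; lo=3,mid=4 → [9,11,5,14,8,4,13]
a[mid]=8<14: swap a[3],a[4]; lo=4,mid=5 → [9,11,5,8,14,4,13]
a[mid]=4<14: swap a[4],a[5]; lo=5,mid=6 → [9,11,5,8,4,14,13]
a[mid]=13<14: swap a[5],a[6]; lo=6,mid=7 → [9,11,5,8,4,13,14]
end: lo=6, hi=6; a = [9,11,5,8,4,13,14]

[9,11,5,8,4,13,14]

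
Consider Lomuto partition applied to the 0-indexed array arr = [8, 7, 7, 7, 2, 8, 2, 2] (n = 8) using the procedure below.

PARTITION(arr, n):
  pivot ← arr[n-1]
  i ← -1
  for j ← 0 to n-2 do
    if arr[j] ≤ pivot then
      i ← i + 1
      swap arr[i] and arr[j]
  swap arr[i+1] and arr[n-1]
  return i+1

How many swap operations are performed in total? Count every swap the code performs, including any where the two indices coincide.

3

pivot=2, i=-1
j=0: 8>2, skip
j=1: 7>2, skip
j=2: 7>2, skip
j=3: 7>2, skip
j=4: 2≤2, i=0, swap(0,4) ⇒ [2, 7, 7, 7, 8, 8, 2, 2]
j=5: 8>2, skip
j=6: 2≤2, i=1, swap(1,6) ⇒ [2, 2, 7, 7, 8, 8, 7, 2]
swap(2,7) ⇒ [2, 2, 2, 7, 8, 8, 7, 7]; return 2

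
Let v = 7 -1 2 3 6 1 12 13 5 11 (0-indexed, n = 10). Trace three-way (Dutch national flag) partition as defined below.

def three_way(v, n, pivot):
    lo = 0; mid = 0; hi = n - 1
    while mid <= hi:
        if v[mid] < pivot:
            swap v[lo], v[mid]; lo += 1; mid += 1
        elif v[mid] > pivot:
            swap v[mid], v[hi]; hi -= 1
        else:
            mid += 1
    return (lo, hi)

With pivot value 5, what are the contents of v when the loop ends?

pivot = 5; lo=0, mid=0, hi=9
v[mid]=7>5: swap v[0],v[9]; hi=8 → 11 -1 2 3 6 1 12 13 5 7
v[mid]=11>5: swap v[0],v[8]; hi=7 → 5 -1 2 3 6 1 12 13 11 7
v[mid]=5=5: mid=1
v[mid]=-1<5: swap v[0],v[1]; lo=1,mid=2 → -1 5 2 3 6 1 12 13 11 7
v[mid]=2<5: swap v[1],v[2]; lo=2,mid=3 → -1 2 5 3 6 1 12 13 11 7
v[mid]=3<5: swap v[2],v[3]; lo=3,mid=4 → -1 2 3 5 6 1 12 13 11 7
v[mid]=6>5: swap v[4],v[7]; hi=6 → -1 2 3 5 13 1 12 6 11 7
v[mid]=13>5: swap v[4],v[6]; hi=5 → -1 2 3 5 12 1 13 6 11 7
v[mid]=12>5: swap v[4],v[5]; hi=4 → -1 2 3 5 1 12 13 6 11 7
v[mid]=1<5: swap v[3],v[4]; lo=4,mid=5 → -1 2 3 1 5 12 13 6 11 7
end: lo=4, hi=4; v = -1 2 3 1 5 12 13 6 11 7

-1 2 3 1 5 12 13 6 11 7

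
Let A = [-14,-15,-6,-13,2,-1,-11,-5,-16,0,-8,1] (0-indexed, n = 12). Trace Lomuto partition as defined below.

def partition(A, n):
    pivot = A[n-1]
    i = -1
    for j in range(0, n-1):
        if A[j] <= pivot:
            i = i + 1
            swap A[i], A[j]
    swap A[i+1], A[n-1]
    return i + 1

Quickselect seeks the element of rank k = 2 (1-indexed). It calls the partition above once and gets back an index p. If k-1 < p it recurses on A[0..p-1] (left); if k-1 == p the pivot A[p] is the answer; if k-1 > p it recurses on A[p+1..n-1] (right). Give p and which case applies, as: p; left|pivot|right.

10; left

pivot = A[11] = 1; i = -1
j=0: A[0]=-14 ≤ 1 → i=0, swap A[0],A[0] (no change) → [-14,-15,-6,-13,2,-1,-11,-5,-16,0,-8,1]
j=1: A[1]=-15 ≤ 1 → i=1, swap A[1],A[1] (no change) → [-14,-15,-6,-13,2,-1,-11,-5,-16,0,-8,1]
j=2: A[2]=-6 ≤ 1 → i=2, swap A[2],A[2] (no change) → [-14,-15,-6,-13,2,-1,-11,-5,-16,0,-8,1]
j=3: A[3]=-13 ≤ 1 → i=3, swap A[3],A[3] (no change) → [-14,-15,-6,-13,2,-1,-11,-5,-16,0,-8,1]
j=4: A[4]=2 > 1 → no swap
j=5: A[5]=-1 ≤ 1 → i=4, swap A[4],A[5] → [-14,-15,-6,-13,-1,2,-11,-5,-16,0,-8,1]
j=6: A[6]=-11 ≤ 1 → i=5, swap A[5],A[6] → [-14,-15,-6,-13,-1,-11,2,-5,-16,0,-8,1]
j=7: A[7]=-5 ≤ 1 → i=6, swap A[6],A[7] → [-14,-15,-6,-13,-1,-11,-5,2,-16,0,-8,1]
j=8: A[8]=-16 ≤ 1 → i=7, swap A[7],A[8] → [-14,-15,-6,-13,-1,-11,-5,-16,2,0,-8,1]
j=9: A[9]=0 ≤ 1 → i=8, swap A[8],A[9] → [-14,-15,-6,-13,-1,-11,-5,-16,0,2,-8,1]
j=10: A[10]=-8 ≤ 1 → i=9, swap A[9],A[10] → [-14,-15,-6,-13,-1,-11,-5,-16,0,-8,2,1]
final swap A[10],A[11] → [-14,-15,-6,-13,-1,-11,-5,-16,0,-8,1,2]; return 10
p = 10; k-1 = 1 < 10 ⇒ left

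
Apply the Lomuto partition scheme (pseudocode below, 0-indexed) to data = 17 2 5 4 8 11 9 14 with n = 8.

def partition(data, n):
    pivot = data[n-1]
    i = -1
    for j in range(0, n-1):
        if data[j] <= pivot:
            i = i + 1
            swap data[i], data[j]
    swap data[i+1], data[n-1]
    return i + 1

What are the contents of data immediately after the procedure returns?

pivot = data[7] = 14; i = -1
j=0: data[0]=17 > 14 → no swap
j=1: data[1]=2 ≤ 14 → i=0, swap data[0],data[1] → 2 17 5 4 8 11 9 14
j=2: data[2]=5 ≤ 14 → i=1, swap data[1],data[2] → 2 5 17 4 8 11 9 14
j=3: data[3]=4 ≤ 14 → i=2, swap data[2],data[3] → 2 5 4 17 8 11 9 14
j=4: data[4]=8 ≤ 14 → i=3, swap data[3],data[4] → 2 5 4 8 17 11 9 14
j=5: data[5]=11 ≤ 14 → i=4, swap data[4],data[5] → 2 5 4 8 11 17 9 14
j=6: data[6]=9 ≤ 14 → i=5, swap data[5],data[6] → 2 5 4 8 11 9 17 14
final swap data[6],data[7] → 2 5 4 8 11 9 14 17; return 6

2 5 4 8 11 9 14 17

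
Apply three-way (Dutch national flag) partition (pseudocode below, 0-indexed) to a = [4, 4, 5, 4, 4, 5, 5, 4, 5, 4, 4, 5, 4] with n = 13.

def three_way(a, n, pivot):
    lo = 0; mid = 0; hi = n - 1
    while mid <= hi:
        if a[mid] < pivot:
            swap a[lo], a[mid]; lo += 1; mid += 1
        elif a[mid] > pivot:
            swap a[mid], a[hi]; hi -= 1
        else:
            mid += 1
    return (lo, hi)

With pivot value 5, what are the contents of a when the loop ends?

[4, 4, 4, 4, 4, 4, 4, 4, 5, 5, 5, 5, 5]

lo=0 mid=0 hi=12
4<5: swap(0,0), lo=1 mid=1 ⇒ [4, 4, 5, 4, 4, 5, 5, 4, 5, 4, 4, 5, 4]
4<5: swap(1,1), lo=2 mid=2 ⇒ [4, 4, 5, 4, 4, 5, 5, 4, 5, 4, 4, 5, 4]
5=5: mid=3
4<5: swap(2,3), lo=3 mid=4 ⇒ [4, 4, 4, 5, 4, 5, 5, 4, 5, 4, 4, 5, 4]
4<5: swap(3,4), lo=4 mid=5 ⇒ [4, 4, 4, 4, 5, 5, 5, 4, 5, 4, 4, 5, 4]
5=5: mid=6
5=5: mid=7
4<5: swap(4,7), lo=5 mid=8 ⇒ [4, 4, 4, 4, 4, 5, 5, 5, 5, 4, 4, 5, 4]
5=5: mid=9
4<5: swap(5,9), lo=6 mid=10 ⇒ [4, 4, 4, 4, 4, 4, 5, 5, 5, 5, 4, 5, 4]
4<5: swap(6,10), lo=7 mid=11 ⇒ [4, 4, 4, 4, 4, 4, 4, 5, 5, 5, 5, 5, 4]
5=5: mid=12
4<5: swap(7,12), lo=8 mid=13 ⇒ [4, 4, 4, 4, 4, 4, 4, 4, 5, 5, 5, 5, 5]
done. lo=8 hi=12; a=[4, 4, 4, 4, 4, 4, 4, 4, 5, 5, 5, 5, 5]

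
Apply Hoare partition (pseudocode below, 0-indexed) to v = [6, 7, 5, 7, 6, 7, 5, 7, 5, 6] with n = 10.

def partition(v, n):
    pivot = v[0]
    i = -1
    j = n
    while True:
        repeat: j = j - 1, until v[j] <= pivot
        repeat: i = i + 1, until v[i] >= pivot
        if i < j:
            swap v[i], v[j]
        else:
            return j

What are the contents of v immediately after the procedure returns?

pivot = v[0] = 6; i = -1, j = 10
j→9 (v[9]=6≤6), i→0 (v[0]=6≥6); i<j, swap → [6, 7, 5, 7, 6, 7, 5, 7, 5, 6]
j→8 (v[8]=5≤6), i→1 (v[1]=7≥6); i<j, swap → [6, 5, 5, 7, 6, 7, 5, 7, 7, 6]
j→6 (v[6]=5≤6), i→3 (v[3]=7≥6); i<j, swap → [6, 5, 5, 5, 6, 7, 7, 7, 7, 6]
j→4, i→4; i≥j, return j=4. v = [6, 5, 5, 5, 6, 7, 7, 7, 7, 6]

[6, 5, 5, 5, 6, 7, 7, 7, 7, 6]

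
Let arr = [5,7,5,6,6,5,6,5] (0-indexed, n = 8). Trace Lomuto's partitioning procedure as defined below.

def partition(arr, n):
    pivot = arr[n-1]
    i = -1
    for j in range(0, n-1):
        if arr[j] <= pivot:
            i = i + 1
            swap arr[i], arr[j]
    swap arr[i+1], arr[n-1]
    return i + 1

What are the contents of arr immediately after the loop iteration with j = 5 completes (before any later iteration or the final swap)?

pivot = arr[7] = 5; i = -1
j=0: arr[0]=5 ≤ 5 → i=0, swap arr[0],arr[0] (no change) → [5,7,5,6,6,5,6,5]
j=1: arr[1]=7 > 5 → no swap
j=2: arr[2]=5 ≤ 5 → i=1, swap arr[1],arr[2] → [5,5,7,6,6,5,6,5]
j=3: arr[3]=6 > 5 → no swap
j=4: arr[4]=6 > 5 → no swap
j=5: arr[5]=5 ≤ 5 → i=2, swap arr[2],arr[5] → [5,5,5,6,6,7,6,5]
(after j=5) arr = [5,5,5,6,6,7,6,5]

[5,5,5,6,6,7,6,5]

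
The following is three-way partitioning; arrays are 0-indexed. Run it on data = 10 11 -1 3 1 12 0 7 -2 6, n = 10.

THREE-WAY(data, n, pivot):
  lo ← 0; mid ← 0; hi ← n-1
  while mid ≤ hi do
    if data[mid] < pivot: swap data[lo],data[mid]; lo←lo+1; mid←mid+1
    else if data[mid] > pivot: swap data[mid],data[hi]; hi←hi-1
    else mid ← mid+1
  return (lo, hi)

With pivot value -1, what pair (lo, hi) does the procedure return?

pivot = -1; lo=0, mid=0, hi=9
data[mid]=10>-1: swap data[0],data[9]; hi=8 → 6 11 -1 3 1 12 0 7 -2 10
data[mid]=6>-1: swap data[0],data[8]; hi=7 → -2 11 -1 3 1 12 0 7 6 10
data[mid]=-2<-1: swap data[0],data[0]; lo=1,mid=1 → -2 11 -1 3 1 12 0 7 6 10
data[mid]=11>-1: swap data[1],data[7]; hi=6 → -2 7 -1 3 1 12 0 11 6 10
data[mid]=7>-1: swap data[1],data[6]; hi=5 → -2 0 -1 3 1 12 7 11 6 10
data[mid]=0>-1: swap data[1],data[5]; hi=4 → -2 12 -1 3 1 0 7 11 6 10
data[mid]=12>-1: swap data[1],data[4]; hi=3 → -2 1 -1 3 12 0 7 11 6 10
data[mid]=1>-1: swap data[1],data[3]; hi=2 → -2 3 -1 1 12 0 7 11 6 10
data[mid]=3>-1: swap data[1],data[2]; hi=1 → -2 -1 3 1 12 0 7 11 6 10
data[mid]=-1=-1: mid=2
end: lo=1, hi=1; data = -2 -1 3 1 12 0 7 11 6 10

(1, 1)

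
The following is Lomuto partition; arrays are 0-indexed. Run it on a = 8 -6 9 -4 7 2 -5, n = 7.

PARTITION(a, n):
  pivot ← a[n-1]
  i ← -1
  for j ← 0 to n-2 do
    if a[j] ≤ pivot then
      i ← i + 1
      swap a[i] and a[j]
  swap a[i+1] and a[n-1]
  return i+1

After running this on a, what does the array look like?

pivot=-5, i=-1
j=0: 8>-5, skip
j=1: -6≤-5, i=0, swap(0,1) ⇒ -6 8 9 -4 7 2 -5
j=2: 9>-5, skip
j=3: -4>-5, skip
j=4: 7>-5, skip
j=5: 2>-5, skip
swap(1,6) ⇒ -6 -5 9 -4 7 2 8; return 1

-6 -5 9 -4 7 2 8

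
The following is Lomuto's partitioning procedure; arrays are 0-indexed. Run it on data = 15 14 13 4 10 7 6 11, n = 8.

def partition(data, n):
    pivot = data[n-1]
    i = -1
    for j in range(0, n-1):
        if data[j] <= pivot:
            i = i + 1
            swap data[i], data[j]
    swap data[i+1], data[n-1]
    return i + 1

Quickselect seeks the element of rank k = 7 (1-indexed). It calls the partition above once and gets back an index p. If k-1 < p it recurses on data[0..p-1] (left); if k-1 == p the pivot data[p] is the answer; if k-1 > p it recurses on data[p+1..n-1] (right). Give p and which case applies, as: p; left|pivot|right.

pivot=11, i=-1
j=0: 15>11, skip
j=1: 14>11, skip
j=2: 13>11, skip
j=3: 4≤11, i=0, swap(0,3) ⇒ 4 14 13 15 10 7 6 11
j=4: 10≤11, i=1, swap(1,4) ⇒ 4 10 13 15 14 7 6 11
j=5: 7≤11, i=2, swap(2,5) ⇒ 4 10 7 15 14 13 6 11
j=6: 6≤11, i=3, swap(3,6) ⇒ 4 10 7 6 14 13 15 11
swap(4,7) ⇒ 4 10 7 6 11 13 15 14; return 4
p = 4; k-1 = 6 > 4 ⇒ right

4; right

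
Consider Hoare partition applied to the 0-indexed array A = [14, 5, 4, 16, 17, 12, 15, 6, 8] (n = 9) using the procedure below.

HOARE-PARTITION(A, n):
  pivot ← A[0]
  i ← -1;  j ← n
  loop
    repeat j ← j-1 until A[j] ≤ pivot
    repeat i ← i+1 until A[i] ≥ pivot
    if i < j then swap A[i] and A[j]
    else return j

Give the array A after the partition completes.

pivot = A[0] = 14; i = -1, j = 9
j→8 (A[8]=8≤14), i→0 (A[0]=14≥14); i<j, swap → [8, 5, 4, 16, 17, 12, 15, 6, 14]
j→7 (A[7]=6≤14), i→3 (A[3]=16≥14); i<j, swap → [8, 5, 4, 6, 17, 12, 15, 16, 14]
j→5 (A[5]=12≤14), i→4 (A[4]=17≥14); i<j, swap → [8, 5, 4, 6, 12, 17, 15, 16, 14]
j→4, i→5; i≥j, return j=4. A = [8, 5, 4, 6, 12, 17, 15, 16, 14]

[8, 5, 4, 6, 12, 17, 15, 16, 14]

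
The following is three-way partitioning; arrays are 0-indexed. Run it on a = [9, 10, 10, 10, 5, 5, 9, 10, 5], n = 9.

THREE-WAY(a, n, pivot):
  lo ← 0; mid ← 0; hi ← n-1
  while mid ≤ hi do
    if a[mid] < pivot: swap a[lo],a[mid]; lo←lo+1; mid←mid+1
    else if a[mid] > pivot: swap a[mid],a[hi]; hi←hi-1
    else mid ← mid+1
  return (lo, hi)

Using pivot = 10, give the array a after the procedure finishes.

[9, 5, 5, 9, 5, 10, 10, 10, 10]

pivot = 10; lo=0, mid=0, hi=8
a[mid]=9<10: swap a[0],a[0]; lo=1,mid=1 → [9, 10, 10, 10, 5, 5, 9, 10, 5]
a[mid]=10=10: mid=2
a[mid]=10=10: mid=3
a[mid]=10=10: mid=4
a[mid]=5<10: swap a[1],a[4]; lo=2,mid=5 → [9, 5, 10, 10, 10, 5, 9, 10, 5]
a[mid]=5<10: swap a[2],a[5]; lo=3,mid=6 → [9, 5, 5, 10, 10, 10, 9, 10, 5]
a[mid]=9<10: swap a[3],a[6]; lo=4,mid=7 → [9, 5, 5, 9, 10, 10, 10, 10, 5]
a[mid]=10=10: mid=8
a[mid]=5<10: swap a[4],a[8]; lo=5,mid=9 → [9, 5, 5, 9, 5, 10, 10, 10, 10]
end: lo=5, hi=8; a = [9, 5, 5, 9, 5, 10, 10, 10, 10]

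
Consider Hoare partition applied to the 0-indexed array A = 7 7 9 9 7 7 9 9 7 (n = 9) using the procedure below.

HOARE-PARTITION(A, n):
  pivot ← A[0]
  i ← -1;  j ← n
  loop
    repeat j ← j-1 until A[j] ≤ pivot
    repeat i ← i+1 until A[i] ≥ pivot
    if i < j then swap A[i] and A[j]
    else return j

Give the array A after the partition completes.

7 7 7 9 9 7 9 9 7

pivot=7
j stops at 8 (7), i stops at 0 (7); swap ⇒ 7 7 9 9 7 7 9 9 7
j stops at 5 (7), i stops at 1 (7); swap ⇒ 7 7 9 9 7 7 9 9 7
j stops at 4 (7), i stops at 2 (9); swap ⇒ 7 7 7 9 9 7 9 9 7
j stops at 2, i stops at 3; i≥j ⇒ return 2. A=7 7 7 9 9 7 9 9 7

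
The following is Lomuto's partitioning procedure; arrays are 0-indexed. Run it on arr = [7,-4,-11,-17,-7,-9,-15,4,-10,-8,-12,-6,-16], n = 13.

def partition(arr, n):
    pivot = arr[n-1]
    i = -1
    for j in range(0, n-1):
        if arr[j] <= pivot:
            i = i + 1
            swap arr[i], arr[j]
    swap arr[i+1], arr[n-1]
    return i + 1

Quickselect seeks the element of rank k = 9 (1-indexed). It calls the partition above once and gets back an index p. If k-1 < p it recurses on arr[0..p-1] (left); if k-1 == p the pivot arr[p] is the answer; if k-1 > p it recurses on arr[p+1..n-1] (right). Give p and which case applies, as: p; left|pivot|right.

1; right

pivot=-16, i=-1
j=0: 7>-16, skip
j=1: -4>-16, skip
j=2: -11>-16, skip
j=3: -17≤-16, i=0, swap(0,3) ⇒ [-17,-4,-11,7,-7,-9,-15,4,-10,-8,-12,-6,-16]
j=4: -7>-16, skip
j=5: -9>-16, skip
j=6: -15>-16, skip
j=7: 4>-16, skip
j=8: -10>-16, skip
j=9: -8>-16, skip
j=10: -12>-16, skip
j=11: -6>-16, skip
swap(1,12) ⇒ [-17,-16,-11,7,-7,-9,-15,4,-10,-8,-12,-6,-4]; return 1
p = 1; k-1 = 8 > 1 ⇒ right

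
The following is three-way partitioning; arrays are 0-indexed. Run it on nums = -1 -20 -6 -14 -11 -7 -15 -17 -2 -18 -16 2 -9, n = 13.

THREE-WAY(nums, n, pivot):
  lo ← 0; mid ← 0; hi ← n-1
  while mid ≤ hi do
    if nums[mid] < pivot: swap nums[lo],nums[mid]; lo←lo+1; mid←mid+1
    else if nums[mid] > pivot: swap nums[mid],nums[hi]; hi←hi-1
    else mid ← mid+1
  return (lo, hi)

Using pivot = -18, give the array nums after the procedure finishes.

pivot = -18; lo=0, mid=0, hi=12
nums[mid]=-1>-18: swap nums[0],nums[12]; hi=11 → -9 -20 -6 -14 -11 -7 -15 -17 -2 -18 -16 2 -1
nums[mid]=-9>-18: swap nums[0],nums[11]; hi=10 → 2 -20 -6 -14 -11 -7 -15 -17 -2 -18 -16 -9 -1
nums[mid]=2>-18: swap nums[0],nums[10]; hi=9 → -16 -20 -6 -14 -11 -7 -15 -17 -2 -18 2 -9 -1
nums[mid]=-16>-18: swap nums[0],nums[9]; hi=8 → -18 -20 -6 -14 -11 -7 -15 -17 -2 -16 2 -9 -1
nums[mid]=-18=-18: mid=1
nums[mid]=-20<-18: swap nums[0],nums[1]; lo=1,mid=2 → -20 -18 -6 -14 -11 -7 -15 -17 -2 -16 2 -9 -1
nums[mid]=-6>-18: swap nums[2],nums[8]; hi=7 → -20 -18 -2 -14 -11 -7 -15 -17 -6 -16 2 -9 -1
nums[mid]=-2>-18: swap nums[2],nums[7]; hi=6 → -20 -18 -17 -14 -11 -7 -15 -2 -6 -16 2 -9 -1
nums[mid]=-17>-18: swap nums[2],nums[6]; hi=5 → -20 -18 -15 -14 -11 -7 -17 -2 -6 -16 2 -9 -1
nums[mid]=-15>-18: swap nums[2],nums[5]; hi=4 → -20 -18 -7 -14 -11 -15 -17 -2 -6 -16 2 -9 -1
nums[mid]=-7>-18: swap nums[2],nums[4]; hi=3 → -20 -18 -11 -14 -7 -15 -17 -2 -6 -16 2 -9 -1
nums[mid]=-11>-18: swap nums[2],nums[3]; hi=2 → -20 -18 -14 -11 -7 -15 -17 -2 -6 -16 2 -9 -1
nums[mid]=-14>-18: swap nums[2],nums[2]; hi=1 → -20 -18 -14 -11 -7 -15 -17 -2 -6 -16 2 -9 -1
end: lo=1, hi=1; nums = -20 -18 -14 -11 -7 -15 -17 -2 -6 -16 2 -9 -1

-20 -18 -14 -11 -7 -15 -17 -2 -6 -16 2 -9 -1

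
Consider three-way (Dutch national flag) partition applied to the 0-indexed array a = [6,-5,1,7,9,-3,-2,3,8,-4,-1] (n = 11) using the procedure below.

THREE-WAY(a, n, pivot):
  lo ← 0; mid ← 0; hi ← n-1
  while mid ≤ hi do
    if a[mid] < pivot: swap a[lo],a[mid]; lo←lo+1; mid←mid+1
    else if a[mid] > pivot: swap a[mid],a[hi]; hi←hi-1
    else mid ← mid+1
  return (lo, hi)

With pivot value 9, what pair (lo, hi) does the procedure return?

pivot = 9; lo=0, mid=0, hi=10
a[mid]=6<9: swap a[0],a[0]; lo=1,mid=1 → [6,-5,1,7,9,-3,-2,3,8,-4,-1]
a[mid]=-5<9: swap a[1],a[1]; lo=2,mid=2 → [6,-5,1,7,9,-3,-2,3,8,-4,-1]
a[mid]=1<9: swap a[2],a[2]; lo=3,mid=3 → [6,-5,1,7,9,-3,-2,3,8,-4,-1]
a[mid]=7<9: swap a[3],a[3]; lo=4,mid=4 → [6,-5,1,7,9,-3,-2,3,8,-4,-1]
a[mid]=9=9: mid=5
a[mid]=-3<9: swap a[4],a[5]; lo=5,mid=6 → [6,-5,1,7,-3,9,-2,3,8,-4,-1]
a[mid]=-2<9: swap a[5],a[6]; lo=6,mid=7 → [6,-5,1,7,-3,-2,9,3,8,-4,-1]
a[mid]=3<9: swap a[6],a[7]; lo=7,mid=8 → [6,-5,1,7,-3,-2,3,9,8,-4,-1]
a[mid]=8<9: swap a[7],a[8]; lo=8,mid=9 → [6,-5,1,7,-3,-2,3,8,9,-4,-1]
a[mid]=-4<9: swap a[8],a[9]; lo=9,mid=10 → [6,-5,1,7,-3,-2,3,8,-4,9,-1]
a[mid]=-1<9: swap a[9],a[10]; lo=10,mid=11 → [6,-5,1,7,-3,-2,3,8,-4,-1,9]
end: lo=10, hi=10; a = [6,-5,1,7,-3,-2,3,8,-4,-1,9]

(10, 10)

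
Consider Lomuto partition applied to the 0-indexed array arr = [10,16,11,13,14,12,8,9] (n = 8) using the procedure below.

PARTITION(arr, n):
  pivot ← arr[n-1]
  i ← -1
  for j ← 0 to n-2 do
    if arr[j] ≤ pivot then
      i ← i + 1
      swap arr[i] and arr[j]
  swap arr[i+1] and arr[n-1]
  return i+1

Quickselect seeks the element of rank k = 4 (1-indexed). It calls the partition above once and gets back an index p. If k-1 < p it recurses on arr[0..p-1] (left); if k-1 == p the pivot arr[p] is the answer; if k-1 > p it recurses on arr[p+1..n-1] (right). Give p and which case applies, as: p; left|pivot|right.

1; right

pivot = arr[7] = 9; i = -1
j=0: arr[0]=10 > 9 → no swap
j=1: arr[1]=16 > 9 → no swap
j=2: arr[2]=11 > 9 → no swap
j=3: arr[3]=13 > 9 → no swap
j=4: arr[4]=14 > 9 → no swap
j=5: arr[5]=12 > 9 → no swap
j=6: arr[6]=8 ≤ 9 → i=0, swap arr[0],arr[6] → [8,16,11,13,14,12,10,9]
final swap arr[1],arr[7] → [8,9,11,13,14,12,10,16]; return 1
p = 1; k-1 = 3 > 1 ⇒ right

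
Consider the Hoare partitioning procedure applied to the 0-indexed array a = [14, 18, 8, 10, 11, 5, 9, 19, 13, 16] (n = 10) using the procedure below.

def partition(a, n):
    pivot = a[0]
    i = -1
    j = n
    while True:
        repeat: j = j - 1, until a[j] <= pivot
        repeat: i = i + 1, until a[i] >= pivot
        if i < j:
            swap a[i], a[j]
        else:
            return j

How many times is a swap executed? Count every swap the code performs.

2

pivot=14
j stops at 8 (13), i stops at 0 (14); swap ⇒ [13, 18, 8, 10, 11, 5, 9, 19, 14, 16]
j stops at 6 (9), i stops at 1 (18); swap ⇒ [13, 9, 8, 10, 11, 5, 18, 19, 14, 16]
j stops at 5, i stops at 6; i≥j ⇒ return 5. a=[13, 9, 8, 10, 11, 5, 18, 19, 14, 16]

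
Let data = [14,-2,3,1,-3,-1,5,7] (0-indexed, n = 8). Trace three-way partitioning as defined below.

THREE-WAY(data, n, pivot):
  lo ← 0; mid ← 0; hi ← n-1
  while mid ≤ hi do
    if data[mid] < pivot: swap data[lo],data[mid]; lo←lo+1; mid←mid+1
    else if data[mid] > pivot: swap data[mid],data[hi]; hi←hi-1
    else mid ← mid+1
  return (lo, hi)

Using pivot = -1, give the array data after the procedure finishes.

lo=0 mid=0 hi=7
14>-1: swap(0,7), hi=6 ⇒ [7,-2,3,1,-3,-1,5,14]
7>-1: swap(0,6), hi=5 ⇒ [5,-2,3,1,-3,-1,7,14]
5>-1: swap(0,5), hi=4 ⇒ [-1,-2,3,1,-3,5,7,14]
-1=-1: mid=1
-2<-1: swap(0,1), lo=1 mid=2 ⇒ [-2,-1,3,1,-3,5,7,14]
3>-1: swap(2,4), hi=3 ⇒ [-2,-1,-3,1,3,5,7,14]
-3<-1: swap(1,2), lo=2 mid=3 ⇒ [-2,-3,-1,1,3,5,7,14]
1>-1: swap(3,3), hi=2 ⇒ [-2,-3,-1,1,3,5,7,14]
done. lo=2 hi=2; data=[-2,-3,-1,1,3,5,7,14]

[-2,-3,-1,1,3,5,7,14]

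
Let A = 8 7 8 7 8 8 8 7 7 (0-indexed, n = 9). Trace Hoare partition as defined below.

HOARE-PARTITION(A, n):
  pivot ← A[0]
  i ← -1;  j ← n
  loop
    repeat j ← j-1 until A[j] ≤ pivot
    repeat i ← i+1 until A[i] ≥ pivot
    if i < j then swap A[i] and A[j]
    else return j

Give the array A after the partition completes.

pivot = A[0] = 8; i = -1, j = 9
j→8 (A[8]=7≤8), i→0 (A[0]=8≥8); i<j, swap → 7 7 8 7 8 8 8 7 8
j→7 (A[7]=7≤8), i→2 (A[2]=8≥8); i<j, swap → 7 7 7 7 8 8 8 8 8
j→6 (A[6]=8≤8), i→4 (A[4]=8≥8); i<j, swap → 7 7 7 7 8 8 8 8 8
j→5, i→5; i≥j, return j=5. A = 7 7 7 7 8 8 8 8 8

7 7 7 7 8 8 8 8 8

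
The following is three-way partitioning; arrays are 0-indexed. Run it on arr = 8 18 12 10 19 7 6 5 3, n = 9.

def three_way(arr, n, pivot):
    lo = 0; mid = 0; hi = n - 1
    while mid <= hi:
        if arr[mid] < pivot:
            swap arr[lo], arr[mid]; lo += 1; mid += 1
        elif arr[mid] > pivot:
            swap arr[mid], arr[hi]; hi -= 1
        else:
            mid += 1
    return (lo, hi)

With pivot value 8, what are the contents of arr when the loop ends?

3 5 6 7 8 19 10 12 18

lo=0 mid=0 hi=8
8=8: mid=1
18>8: swap(1,8), hi=7 ⇒ 8 3 12 10 19 7 6 5 18
3<8: swap(0,1), lo=1 mid=2 ⇒ 3 8 12 10 19 7 6 5 18
12>8: swap(2,7), hi=6 ⇒ 3 8 5 10 19 7 6 12 18
5<8: swap(1,2), lo=2 mid=3 ⇒ 3 5 8 10 19 7 6 12 18
10>8: swap(3,6), hi=5 ⇒ 3 5 8 6 19 7 10 12 18
6<8: swap(2,3), lo=3 mid=4 ⇒ 3 5 6 8 19 7 10 12 18
19>8: swap(4,5), hi=4 ⇒ 3 5 6 8 7 19 10 12 18
7<8: swap(3,4), lo=4 mid=5 ⇒ 3 5 6 7 8 19 10 12 18
done. lo=4 hi=4; arr=3 5 6 7 8 19 10 12 18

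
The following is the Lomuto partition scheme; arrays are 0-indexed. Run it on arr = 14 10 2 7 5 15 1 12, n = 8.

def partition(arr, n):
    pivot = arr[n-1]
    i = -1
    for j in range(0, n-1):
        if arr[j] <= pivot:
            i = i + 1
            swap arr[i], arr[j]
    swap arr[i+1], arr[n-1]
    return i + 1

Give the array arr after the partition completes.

pivot=12, i=-1
j=0: 14>12, skip
j=1: 10≤12, i=0, swap(0,1) ⇒ 10 14 2 7 5 15 1 12
j=2: 2≤12, i=1, swap(1,2) ⇒ 10 2 14 7 5 15 1 12
j=3: 7≤12, i=2, swap(2,3) ⇒ 10 2 7 14 5 15 1 12
j=4: 5≤12, i=3, swap(3,4) ⇒ 10 2 7 5 14 15 1 12
j=5: 15>12, skip
j=6: 1≤12, i=4, swap(4,6) ⇒ 10 2 7 5 1 15 14 12
swap(5,7) ⇒ 10 2 7 5 1 12 14 15; return 5

10 2 7 5 1 12 14 15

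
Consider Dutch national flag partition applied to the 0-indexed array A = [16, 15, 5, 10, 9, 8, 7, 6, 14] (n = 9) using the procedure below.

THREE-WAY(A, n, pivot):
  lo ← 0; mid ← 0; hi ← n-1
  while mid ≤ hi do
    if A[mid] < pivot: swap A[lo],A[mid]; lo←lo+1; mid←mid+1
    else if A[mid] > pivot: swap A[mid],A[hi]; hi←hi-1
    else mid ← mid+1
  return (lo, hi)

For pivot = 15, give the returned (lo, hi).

pivot = 15; lo=0, mid=0, hi=8
A[mid]=16>15: swap A[0],A[8]; hi=7 → [14, 15, 5, 10, 9, 8, 7, 6, 16]
A[mid]=14<15: swap A[0],A[0]; lo=1,mid=1 → [14, 15, 5, 10, 9, 8, 7, 6, 16]
A[mid]=15=15: mid=2
A[mid]=5<15: swap A[1],A[2]; lo=2,mid=3 → [14, 5, 15, 10, 9, 8, 7, 6, 16]
A[mid]=10<15: swap A[2],A[3]; lo=3,mid=4 → [14, 5, 10, 15, 9, 8, 7, 6, 16]
A[mid]=9<15: swap A[3],A[4]; lo=4,mid=5 → [14, 5, 10, 9, 15, 8, 7, 6, 16]
A[mid]=8<15: swap A[4],A[5]; lo=5,mid=6 → [14, 5, 10, 9, 8, 15, 7, 6, 16]
A[mid]=7<15: swap A[5],A[6]; lo=6,mid=7 → [14, 5, 10, 9, 8, 7, 15, 6, 16]
A[mid]=6<15: swap A[6],A[7]; lo=7,mid=8 → [14, 5, 10, 9, 8, 7, 6, 15, 16]
end: lo=7, hi=7; A = [14, 5, 10, 9, 8, 7, 6, 15, 16]

(7, 7)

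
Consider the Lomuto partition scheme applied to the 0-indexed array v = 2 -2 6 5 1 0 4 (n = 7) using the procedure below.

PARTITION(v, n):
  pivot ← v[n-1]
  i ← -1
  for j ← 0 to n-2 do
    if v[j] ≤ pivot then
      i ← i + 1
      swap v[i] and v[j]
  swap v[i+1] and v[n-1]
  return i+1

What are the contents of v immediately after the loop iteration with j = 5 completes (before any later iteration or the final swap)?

2 -2 1 0 6 5 4

pivot = v[6] = 4; i = -1
j=0: v[0]=2 ≤ 4 → i=0, swap v[0],v[0] (no change) → 2 -2 6 5 1 0 4
j=1: v[1]=-2 ≤ 4 → i=1, swap v[1],v[1] (no change) → 2 -2 6 5 1 0 4
j=2: v[2]=6 > 4 → no swap
j=3: v[3]=5 > 4 → no swap
j=4: v[4]=1 ≤ 4 → i=2, swap v[2],v[4] → 2 -2 1 5 6 0 4
j=5: v[5]=0 ≤ 4 → i=3, swap v[3],v[5] → 2 -2 1 0 6 5 4
(after j=5) v = 2 -2 1 0 6 5 4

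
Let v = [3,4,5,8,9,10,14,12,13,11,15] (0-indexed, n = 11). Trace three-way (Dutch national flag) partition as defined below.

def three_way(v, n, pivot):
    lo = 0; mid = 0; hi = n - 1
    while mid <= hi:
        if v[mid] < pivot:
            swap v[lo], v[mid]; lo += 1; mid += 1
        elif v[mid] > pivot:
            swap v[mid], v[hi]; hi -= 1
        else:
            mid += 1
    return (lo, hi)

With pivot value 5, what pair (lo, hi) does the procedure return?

pivot = 5; lo=0, mid=0, hi=10
v[mid]=3<5: swap v[0],v[0]; lo=1,mid=1 → [3,4,5,8,9,10,14,12,13,11,15]
v[mid]=4<5: swap v[1],v[1]; lo=2,mid=2 → [3,4,5,8,9,10,14,12,13,11,15]
v[mid]=5=5: mid=3
v[mid]=8>5: swap v[3],v[10]; hi=9 → [3,4,5,15,9,10,14,12,13,11,8]
v[mid]=15>5: swap v[3],v[9]; hi=8 → [3,4,5,11,9,10,14,12,13,15,8]
v[mid]=11>5: swap v[3],v[8]; hi=7 → [3,4,5,13,9,10,14,12,11,15,8]
v[mid]=13>5: swap v[3],v[7]; hi=6 → [3,4,5,12,9,10,14,13,11,15,8]
v[mid]=12>5: swap v[3],v[6]; hi=5 → [3,4,5,14,9,10,12,13,11,15,8]
v[mid]=14>5: swap v[3],v[5]; hi=4 → [3,4,5,10,9,14,12,13,11,15,8]
v[mid]=10>5: swap v[3],v[4]; hi=3 → [3,4,5,9,10,14,12,13,11,15,8]
v[mid]=9>5: swap v[3],v[3]; hi=2 → [3,4,5,9,10,14,12,13,11,15,8]
end: lo=2, hi=2; v = [3,4,5,9,10,14,12,13,11,15,8]

(2, 2)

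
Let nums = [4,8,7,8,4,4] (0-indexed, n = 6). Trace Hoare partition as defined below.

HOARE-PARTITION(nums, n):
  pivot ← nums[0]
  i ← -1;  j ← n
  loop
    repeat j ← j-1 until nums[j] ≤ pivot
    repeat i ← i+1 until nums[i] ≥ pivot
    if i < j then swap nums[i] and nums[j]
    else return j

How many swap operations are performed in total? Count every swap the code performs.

pivot=4
j stops at 5 (4), i stops at 0 (4); swap ⇒ [4,8,7,8,4,4]
j stops at 4 (4), i stops at 1 (8); swap ⇒ [4,4,7,8,8,4]
j stops at 1, i stops at 2; i≥j ⇒ return 1. nums=[4,4,7,8,8,4]

2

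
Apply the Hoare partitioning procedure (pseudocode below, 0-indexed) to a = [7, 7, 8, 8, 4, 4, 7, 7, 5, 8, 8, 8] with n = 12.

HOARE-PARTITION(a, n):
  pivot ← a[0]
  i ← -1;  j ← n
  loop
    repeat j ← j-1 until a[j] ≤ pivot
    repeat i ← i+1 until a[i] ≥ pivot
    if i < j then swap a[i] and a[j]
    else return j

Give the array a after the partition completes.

pivot=7
j stops at 8 (5), i stops at 0 (7); swap ⇒ [5, 7, 8, 8, 4, 4, 7, 7, 7, 8, 8, 8]
j stops at 7 (7), i stops at 1 (7); swap ⇒ [5, 7, 8, 8, 4, 4, 7, 7, 7, 8, 8, 8]
j stops at 6 (7), i stops at 2 (8); swap ⇒ [5, 7, 7, 8, 4, 4, 8, 7, 7, 8, 8, 8]
j stops at 5 (4), i stops at 3 (8); swap ⇒ [5, 7, 7, 4, 4, 8, 8, 7, 7, 8, 8, 8]
j stops at 4, i stops at 5; i≥j ⇒ return 4. a=[5, 7, 7, 4, 4, 8, 8, 7, 7, 8, 8, 8]

[5, 7, 7, 4, 4, 8, 8, 7, 7, 8, 8, 8]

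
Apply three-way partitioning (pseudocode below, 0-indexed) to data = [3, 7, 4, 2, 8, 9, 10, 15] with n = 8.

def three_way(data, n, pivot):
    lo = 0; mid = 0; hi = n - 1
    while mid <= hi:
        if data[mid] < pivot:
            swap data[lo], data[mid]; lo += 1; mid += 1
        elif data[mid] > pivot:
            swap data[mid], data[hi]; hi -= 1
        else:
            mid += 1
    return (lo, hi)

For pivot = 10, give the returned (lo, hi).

(6, 6)

pivot = 10; lo=0, mid=0, hi=7
data[mid]=3<10: swap data[0],data[0]; lo=1,mid=1 → [3, 7, 4, 2, 8, 9, 10, 15]
data[mid]=7<10: swap data[1],data[1]; lo=2,mid=2 → [3, 7, 4, 2, 8, 9, 10, 15]
data[mid]=4<10: swap data[2],data[2]; lo=3,mid=3 → [3, 7, 4, 2, 8, 9, 10, 15]
data[mid]=2<10: swap data[3],data[3]; lo=4,mid=4 → [3, 7, 4, 2, 8, 9, 10, 15]
data[mid]=8<10: swap data[4],data[4]; lo=5,mid=5 → [3, 7, 4, 2, 8, 9, 10, 15]
data[mid]=9<10: swap data[5],data[5]; lo=6,mid=6 → [3, 7, 4, 2, 8, 9, 10, 15]
data[mid]=10=10: mid=7
data[mid]=15>10: swap data[7],data[7]; hi=6 → [3, 7, 4, 2, 8, 9, 10, 15]
end: lo=6, hi=6; data = [3, 7, 4, 2, 8, 9, 10, 15]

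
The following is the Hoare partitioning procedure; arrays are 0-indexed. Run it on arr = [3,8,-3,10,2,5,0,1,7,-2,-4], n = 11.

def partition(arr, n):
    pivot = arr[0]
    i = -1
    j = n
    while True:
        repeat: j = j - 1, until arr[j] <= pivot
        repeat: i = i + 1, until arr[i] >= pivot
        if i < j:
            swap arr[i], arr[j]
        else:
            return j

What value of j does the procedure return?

pivot=3
j stops at 10 (-4), i stops at 0 (3); swap ⇒ [-4,8,-3,10,2,5,0,1,7,-2,3]
j stops at 9 (-2), i stops at 1 (8); swap ⇒ [-4,-2,-3,10,2,5,0,1,7,8,3]
j stops at 7 (1), i stops at 3 (10); swap ⇒ [-4,-2,-3,1,2,5,0,10,7,8,3]
j stops at 6 (0), i stops at 5 (5); swap ⇒ [-4,-2,-3,1,2,0,5,10,7,8,3]
j stops at 5, i stops at 6; i≥j ⇒ return 5. arr=[-4,-2,-3,1,2,0,5,10,7,8,3]

5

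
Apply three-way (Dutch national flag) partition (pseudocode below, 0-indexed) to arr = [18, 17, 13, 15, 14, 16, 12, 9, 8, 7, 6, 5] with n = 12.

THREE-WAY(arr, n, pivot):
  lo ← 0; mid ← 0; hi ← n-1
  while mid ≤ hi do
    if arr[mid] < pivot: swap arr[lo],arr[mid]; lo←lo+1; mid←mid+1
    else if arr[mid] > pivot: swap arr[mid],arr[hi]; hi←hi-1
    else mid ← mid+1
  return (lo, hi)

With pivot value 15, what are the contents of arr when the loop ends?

[5, 6, 13, 14, 7, 12, 9, 8, 15, 16, 17, 18]

pivot = 15; lo=0, mid=0, hi=11
arr[mid]=18>15: swap arr[0],arr[11]; hi=10 → [5, 17, 13, 15, 14, 16, 12, 9, 8, 7, 6, 18]
arr[mid]=5<15: swap arr[0],arr[0]; lo=1,mid=1 → [5, 17, 13, 15, 14, 16, 12, 9, 8, 7, 6, 18]
arr[mid]=17>15: swap arr[1],arr[10]; hi=9 → [5, 6, 13, 15, 14, 16, 12, 9, 8, 7, 17, 18]
arr[mid]=6<15: swap arr[1],arr[1]; lo=2,mid=2 → [5, 6, 13, 15, 14, 16, 12, 9, 8, 7, 17, 18]
arr[mid]=13<15: swap arr[2],arr[2]; lo=3,mid=3 → [5, 6, 13, 15, 14, 16, 12, 9, 8, 7, 17, 18]
arr[mid]=15=15: mid=4
arr[mid]=14<15: swap arr[3],arr[4]; lo=4,mid=5 → [5, 6, 13, 14, 15, 16, 12, 9, 8, 7, 17, 18]
arr[mid]=16>15: swap arr[5],arr[9]; hi=8 → [5, 6, 13, 14, 15, 7, 12, 9, 8, 16, 17, 18]
arr[mid]=7<15: swap arr[4],arr[5]; lo=5,mid=6 → [5, 6, 13, 14, 7, 15, 12, 9, 8, 16, 17, 18]
arr[mid]=12<15: swap arr[5],arr[6]; lo=6,mid=7 → [5, 6, 13, 14, 7, 12, 15, 9, 8, 16, 17, 18]
arr[mid]=9<15: swap arr[6],arr[7]; lo=7,mid=8 → [5, 6, 13, 14, 7, 12, 9, 15, 8, 16, 17, 18]
arr[mid]=8<15: swap arr[7],arr[8]; lo=8,mid=9 → [5, 6, 13, 14, 7, 12, 9, 8, 15, 16, 17, 18]
end: lo=8, hi=8; arr = [5, 6, 13, 14, 7, 12, 9, 8, 15, 16, 17, 18]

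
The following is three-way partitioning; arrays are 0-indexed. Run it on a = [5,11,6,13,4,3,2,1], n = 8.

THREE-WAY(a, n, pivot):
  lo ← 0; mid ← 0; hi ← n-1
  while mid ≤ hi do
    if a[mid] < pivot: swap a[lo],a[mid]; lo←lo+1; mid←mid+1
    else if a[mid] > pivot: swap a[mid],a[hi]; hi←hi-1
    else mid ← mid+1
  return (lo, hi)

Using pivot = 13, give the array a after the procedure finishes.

lo=0 mid=0 hi=7
5<13: swap(0,0), lo=1 mid=1 ⇒ [5,11,6,13,4,3,2,1]
11<13: swap(1,1), lo=2 mid=2 ⇒ [5,11,6,13,4,3,2,1]
6<13: swap(2,2), lo=3 mid=3 ⇒ [5,11,6,13,4,3,2,1]
13=13: mid=4
4<13: swap(3,4), lo=4 mid=5 ⇒ [5,11,6,4,13,3,2,1]
3<13: swap(4,5), lo=5 mid=6 ⇒ [5,11,6,4,3,13,2,1]
2<13: swap(5,6), lo=6 mid=7 ⇒ [5,11,6,4,3,2,13,1]
1<13: swap(6,7), lo=7 mid=8 ⇒ [5,11,6,4,3,2,1,13]
done. lo=7 hi=7; a=[5,11,6,4,3,2,1,13]

[5,11,6,4,3,2,1,13]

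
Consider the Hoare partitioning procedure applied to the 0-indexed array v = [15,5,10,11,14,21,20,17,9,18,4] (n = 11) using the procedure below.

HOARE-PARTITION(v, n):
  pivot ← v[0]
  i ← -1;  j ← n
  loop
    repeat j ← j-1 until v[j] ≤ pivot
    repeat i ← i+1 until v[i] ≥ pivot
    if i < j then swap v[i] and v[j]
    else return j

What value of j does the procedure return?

pivot = v[0] = 15; i = -1, j = 11
j→10 (v[10]=4≤15), i→0 (v[0]=15≥15); i<j, swap → [4,5,10,11,14,21,20,17,9,18,15]
j→8 (v[8]=9≤15), i→5 (v[5]=21≥15); i<j, swap → [4,5,10,11,14,9,20,17,21,18,15]
j→5, i→6; i≥j, return j=5. v = [4,5,10,11,14,9,20,17,21,18,15]

5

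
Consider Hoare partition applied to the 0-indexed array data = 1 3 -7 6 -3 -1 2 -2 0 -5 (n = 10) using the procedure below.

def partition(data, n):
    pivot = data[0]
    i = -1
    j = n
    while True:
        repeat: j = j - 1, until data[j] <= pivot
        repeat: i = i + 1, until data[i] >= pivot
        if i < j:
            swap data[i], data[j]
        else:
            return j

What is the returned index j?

pivot=1
j stops at 9 (-5), i stops at 0 (1); swap ⇒ -5 3 -7 6 -3 -1 2 -2 0 1
j stops at 8 (0), i stops at 1 (3); swap ⇒ -5 0 -7 6 -3 -1 2 -2 3 1
j stops at 7 (-2), i stops at 3 (6); swap ⇒ -5 0 -7 -2 -3 -1 2 6 3 1
j stops at 5, i stops at 6; i≥j ⇒ return 5. data=-5 0 -7 -2 -3 -1 2 6 3 1

5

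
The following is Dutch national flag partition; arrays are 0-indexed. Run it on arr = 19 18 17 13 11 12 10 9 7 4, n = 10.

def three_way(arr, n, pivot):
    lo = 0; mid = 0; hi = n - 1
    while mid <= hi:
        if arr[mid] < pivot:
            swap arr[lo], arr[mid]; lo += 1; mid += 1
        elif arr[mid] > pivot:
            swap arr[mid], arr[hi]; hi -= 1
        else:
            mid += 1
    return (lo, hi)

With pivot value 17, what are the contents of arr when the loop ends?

pivot = 17; lo=0, mid=0, hi=9
arr[mid]=19>17: swap arr[0],arr[9]; hi=8 → 4 18 17 13 11 12 10 9 7 19
arr[mid]=4<17: swap arr[0],arr[0]; lo=1,mid=1 → 4 18 17 13 11 12 10 9 7 19
arr[mid]=18>17: swap arr[1],arr[8]; hi=7 → 4 7 17 13 11 12 10 9 18 19
arr[mid]=7<17: swap arr[1],arr[1]; lo=2,mid=2 → 4 7 17 13 11 12 10 9 18 19
arr[mid]=17=17: mid=3
arr[mid]=13<17: swap arr[2],arr[3]; lo=3,mid=4 → 4 7 13 17 11 12 10 9 18 19
arr[mid]=11<17: swap arr[3],arr[4]; lo=4,mid=5 → 4 7 13 11 17 12 10 9 18 19
arr[mid]=12<17: swap arr[4],arr[5]; lo=5,mid=6 → 4 7 13 11 12 17 10 9 18 19
arr[mid]=10<17: swap arr[5],arr[6]; lo=6,mid=7 → 4 7 13 11 12 10 17 9 18 19
arr[mid]=9<17: swap arr[6],arr[7]; lo=7,mid=8 → 4 7 13 11 12 10 9 17 18 19
end: lo=7, hi=7; arr = 4 7 13 11 12 10 9 17 18 19

4 7 13 11 12 10 9 17 18 19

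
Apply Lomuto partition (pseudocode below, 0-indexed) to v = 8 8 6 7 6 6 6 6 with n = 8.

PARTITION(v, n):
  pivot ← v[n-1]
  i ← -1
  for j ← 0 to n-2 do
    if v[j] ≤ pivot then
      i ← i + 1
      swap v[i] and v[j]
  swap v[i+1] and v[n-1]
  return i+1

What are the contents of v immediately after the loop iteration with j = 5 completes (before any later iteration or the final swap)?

pivot = v[7] = 6; i = -1
j=0: v[0]=8 > 6 → no swap
j=1: v[1]=8 > 6 → no swap
j=2: v[2]=6 ≤ 6 → i=0, swap v[0],v[2] → 6 8 8 7 6 6 6 6
j=3: v[3]=7 > 6 → no swap
j=4: v[4]=6 ≤ 6 → i=1, swap v[1],v[4] → 6 6 8 7 8 6 6 6
j=5: v[5]=6 ≤ 6 → i=2, swap v[2],v[5] → 6 6 6 7 8 8 6 6
(after j=5) v = 6 6 6 7 8 8 6 6

6 6 6 7 8 8 6 6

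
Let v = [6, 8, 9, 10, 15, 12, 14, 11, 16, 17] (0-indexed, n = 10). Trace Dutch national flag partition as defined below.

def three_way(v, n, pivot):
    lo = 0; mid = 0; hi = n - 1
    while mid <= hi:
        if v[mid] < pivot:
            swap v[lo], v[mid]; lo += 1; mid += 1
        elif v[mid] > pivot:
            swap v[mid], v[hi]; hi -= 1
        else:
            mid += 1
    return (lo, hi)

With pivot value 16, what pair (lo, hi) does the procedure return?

lo=0 mid=0 hi=9
6<16: swap(0,0), lo=1 mid=1 ⇒ [6, 8, 9, 10, 15, 12, 14, 11, 16, 17]
8<16: swap(1,1), lo=2 mid=2 ⇒ [6, 8, 9, 10, 15, 12, 14, 11, 16, 17]
9<16: swap(2,2), lo=3 mid=3 ⇒ [6, 8, 9, 10, 15, 12, 14, 11, 16, 17]
10<16: swap(3,3), lo=4 mid=4 ⇒ [6, 8, 9, 10, 15, 12, 14, 11, 16, 17]
15<16: swap(4,4), lo=5 mid=5 ⇒ [6, 8, 9, 10, 15, 12, 14, 11, 16, 17]
12<16: swap(5,5), lo=6 mid=6 ⇒ [6, 8, 9, 10, 15, 12, 14, 11, 16, 17]
14<16: swap(6,6), lo=7 mid=7 ⇒ [6, 8, 9, 10, 15, 12, 14, 11, 16, 17]
11<16: swap(7,7), lo=8 mid=8 ⇒ [6, 8, 9, 10, 15, 12, 14, 11, 16, 17]
16=16: mid=9
17>16: swap(9,9), hi=8 ⇒ [6, 8, 9, 10, 15, 12, 14, 11, 16, 17]
done. lo=8 hi=8; v=[6, 8, 9, 10, 15, 12, 14, 11, 16, 17]

(8, 8)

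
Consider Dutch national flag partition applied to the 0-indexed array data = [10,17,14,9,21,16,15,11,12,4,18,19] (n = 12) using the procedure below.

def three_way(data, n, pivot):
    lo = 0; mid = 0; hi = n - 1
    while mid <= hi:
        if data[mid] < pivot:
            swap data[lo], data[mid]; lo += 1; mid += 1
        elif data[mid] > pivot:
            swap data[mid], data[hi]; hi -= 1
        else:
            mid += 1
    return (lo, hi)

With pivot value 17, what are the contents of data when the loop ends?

pivot = 17; lo=0, mid=0, hi=11
data[mid]=10<17: swap data[0],data[0]; lo=1,mid=1 → [10,17,14,9,21,16,15,11,12,4,18,19]
data[mid]=17=17: mid=2
data[mid]=14<17: swap data[1],data[2]; lo=2,mid=3 → [10,14,17,9,21,16,15,11,12,4,18,19]
data[mid]=9<17: swap data[2],data[3]; lo=3,mid=4 → [10,14,9,17,21,16,15,11,12,4,18,19]
data[mid]=21>17: swap data[4],data[11]; hi=10 → [10,14,9,17,19,16,15,11,12,4,18,21]
data[mid]=19>17: swap data[4],data[10]; hi=9 → [10,14,9,17,18,16,15,11,12,4,19,21]
data[mid]=18>17: swap data[4],data[9]; hi=8 → [10,14,9,17,4,16,15,11,12,18,19,21]
data[mid]=4<17: swap data[3],data[4]; lo=4,mid=5 → [10,14,9,4,17,16,15,11,12,18,19,21]
data[mid]=16<17: swap data[4],data[5]; lo=5,mid=6 → [10,14,9,4,16,17,15,11,12,18,19,21]
data[mid]=15<17: swap data[5],data[6]; lo=6,mid=7 → [10,14,9,4,16,15,17,11,12,18,19,21]
data[mid]=11<17: swap data[6],data[7]; lo=7,mid=8 → [10,14,9,4,16,15,11,17,12,18,19,21]
data[mid]=12<17: swap data[7],data[8]; lo=8,mid=9 → [10,14,9,4,16,15,11,12,17,18,19,21]
end: lo=8, hi=8; data = [10,14,9,4,16,15,11,12,17,18,19,21]

[10,14,9,4,16,15,11,12,17,18,19,21]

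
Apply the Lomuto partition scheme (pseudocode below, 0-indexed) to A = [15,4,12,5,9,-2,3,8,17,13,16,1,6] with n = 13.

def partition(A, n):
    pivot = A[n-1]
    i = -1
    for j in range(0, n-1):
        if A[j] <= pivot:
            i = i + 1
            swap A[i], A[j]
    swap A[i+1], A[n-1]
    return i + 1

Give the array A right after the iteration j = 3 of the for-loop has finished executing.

[4,5,12,15,9,-2,3,8,17,13,16,1,6]

pivot=6, i=-1
j=0: 15>6, skip
j=1: 4≤6, i=0, swap(0,1) ⇒ [4,15,12,5,9,-2,3,8,17,13,16,1,6]
j=2: 12>6, skip
j=3: 5≤6, i=1, swap(1,3) ⇒ [4,5,12,15,9,-2,3,8,17,13,16,1,6]
(after j=3) A = [4,5,12,15,9,-2,3,8,17,13,16,1,6]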